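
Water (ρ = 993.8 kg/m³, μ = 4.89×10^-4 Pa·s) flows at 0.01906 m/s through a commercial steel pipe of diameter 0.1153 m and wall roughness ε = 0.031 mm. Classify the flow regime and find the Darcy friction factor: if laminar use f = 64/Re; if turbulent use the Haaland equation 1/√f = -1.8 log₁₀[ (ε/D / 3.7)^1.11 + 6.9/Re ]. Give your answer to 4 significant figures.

Re = ρVD/μ = 993.8·0.01906·0.1153/0.000489 = 4466.
Re > 4000 → turbulent. ε/D = 3.1e-05/0.1153 = 0.000269; Haaland: 1/√f = -1.8 log₁₀[2.55e-05 + 0.00154] = 5.047, so f = 0.03926.

f ≈ 0.03926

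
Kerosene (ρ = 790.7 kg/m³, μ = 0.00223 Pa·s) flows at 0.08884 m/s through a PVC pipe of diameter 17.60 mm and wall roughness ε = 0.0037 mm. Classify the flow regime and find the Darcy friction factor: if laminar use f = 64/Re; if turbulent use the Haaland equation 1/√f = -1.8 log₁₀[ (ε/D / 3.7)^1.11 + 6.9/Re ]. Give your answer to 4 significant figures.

Re = ρVD/μ = 790.7·0.08884·0.0176/0.00223 = 554.4.
Re < 2300 → laminar, so f = 64/Re = 0.1154 (roughness is irrelevant in laminar flow).

f ≈ 0.1154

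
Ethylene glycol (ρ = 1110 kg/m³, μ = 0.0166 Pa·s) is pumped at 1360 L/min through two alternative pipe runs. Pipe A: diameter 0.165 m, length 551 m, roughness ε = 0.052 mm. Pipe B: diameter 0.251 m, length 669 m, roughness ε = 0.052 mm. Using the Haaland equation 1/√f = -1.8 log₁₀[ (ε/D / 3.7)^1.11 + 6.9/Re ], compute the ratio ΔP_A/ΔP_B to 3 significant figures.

ΔP_A/ΔP_B ≈ 6.02

Pipe A: V = Q/A = 0.02267/0.02138 = 1.06 m/s; Re = 1.17e+04; ε/D = 0.000315; Haaland → f = 0.03; ΔP_A = f(L/D)(ρV²/2) = 6.249e+04 Pa.
Pipe B: V = Q/A = 0.02267/0.04948 = 0.4581 m/s; Re = 7688; ε/D = 0.000207; Haaland → f = 0.03344; ΔP_B = f(L/D)(ρV²/2) = 1.038e+04 Pa.
ΔP_A/ΔP_B = 6.249e+04/1.038e+04 = 6.02.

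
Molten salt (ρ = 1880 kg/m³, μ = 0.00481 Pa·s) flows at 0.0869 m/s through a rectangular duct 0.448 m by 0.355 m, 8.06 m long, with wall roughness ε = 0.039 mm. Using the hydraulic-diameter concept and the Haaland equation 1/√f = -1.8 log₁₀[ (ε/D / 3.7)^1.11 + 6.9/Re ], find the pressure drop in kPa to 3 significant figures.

Hydraulic diameter D_h = 4A/P = 4·(0.448·0.355)/(2·(0.448+0.355)) = 0.6362/1.606 = 0.3961 m.
Re = ρVD_h/μ = 1880·0.0869·0.3961/0.00481 = 1.345e+04.
ε/D_h = 3.9e-05/0.3961 = 9.85e-05; Haaland gives 1/√f = -1.8 log₁₀[8.35e-06+0.000513] = 5.909, so f = 0.02864.
ΔP = f(L/D_h)(ρV²/2) = 0.02864·8.06/0.3961·7.099 = 4.136 Pa.
ΔP = 0.00414 kPa.

ΔP ≈ 0.00414 kPa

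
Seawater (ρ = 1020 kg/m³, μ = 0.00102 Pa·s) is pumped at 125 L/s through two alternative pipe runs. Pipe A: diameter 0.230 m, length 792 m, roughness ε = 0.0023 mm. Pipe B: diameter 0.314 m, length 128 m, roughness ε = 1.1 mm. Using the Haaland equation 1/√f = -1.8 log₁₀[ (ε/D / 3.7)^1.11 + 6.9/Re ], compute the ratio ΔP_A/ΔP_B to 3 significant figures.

Pipe A: V = Q/A = 0.125/0.04155 = 3.009 m/s; Re = 6.92e+05; ε/D = 1e-05; Haaland → f = 0.01248; ΔP_A = f(L/D)(ρV²/2) = 1.984e+05 Pa.
Pipe B: V = Q/A = 0.125/0.07744 = 1.614 m/s; Re = 5.069e+05; ε/D = 0.0035; Haaland → f = 0.02762; ΔP_B = f(L/D)(ρV²/2) = 1.496e+04 Pa.
ΔP_A/ΔP_B = 1.984e+05/1.496e+04 = 13.3.

ΔP_A/ΔP_B ≈ 13.3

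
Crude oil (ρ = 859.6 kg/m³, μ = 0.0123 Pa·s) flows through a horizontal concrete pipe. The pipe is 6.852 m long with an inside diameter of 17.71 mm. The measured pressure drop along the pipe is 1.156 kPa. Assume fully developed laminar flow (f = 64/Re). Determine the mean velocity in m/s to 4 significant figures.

V ≈ 0.1344 m/s

For laminar flow, f = 64/Re with Re = ρVD/μ, so Darcy-Weisbach reduces to ΔP = 32μLV/D². Solving for V: V = ΔP·D²/(32μL) = 1156·(0.01771)²/(32·0.0123·6.852) = 0.1344 m/s.
Check: Re = ρVD/μ = 859.6·0.1344·0.01771/0.0123 = 166.4 < 2300, so the laminar assumption holds.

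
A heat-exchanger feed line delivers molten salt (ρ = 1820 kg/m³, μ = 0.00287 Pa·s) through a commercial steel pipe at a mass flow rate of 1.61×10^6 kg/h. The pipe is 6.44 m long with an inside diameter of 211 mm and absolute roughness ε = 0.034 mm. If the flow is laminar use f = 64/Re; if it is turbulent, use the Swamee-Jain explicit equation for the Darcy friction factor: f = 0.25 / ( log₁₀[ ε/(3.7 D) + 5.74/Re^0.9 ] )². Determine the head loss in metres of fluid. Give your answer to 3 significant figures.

ṁ = 1.61×10^6 kg/h = 1.61×10^6/3600 = 447.2 kg/s.
A = πD²/4 = π(0.211)²/4 = 0.03497 m²; mean velocity V = ṁ/(ρA) = 447.2/(1820 · 0.03497) = 7.027 m/s.
Reynolds number Re = ρVD/μ = 1820 · 7.027 · 0.211 / 0.00287 = 9.403e+05.
Re > 4000 → turbulent. Relative roughness ε/D = 3.4e-05/0.211 = 0.000161. Swamee-Jain: f = 0.25/(log₁₀[0.000161/3.7 + 5.74/9.403e+05^0.9])² = 0.25/(log₁₀[4.36e-05 + 2.42e-05])² = 0.25/(-4.169)² = 0.01438.
Darcy-Weisbach: ΔP = f(L/D)(ρV²/2) = 0.01438·(6.44/0.211)·(1820·7.027²/2) = 0.01438·30.52·4.494e+04 = 1.973e+04 Pa.
Head loss h_f = ΔP/(ρg) = 1.973e+04/(1820·9.81) = 1.10 m.

h_f ≈ 1.10 m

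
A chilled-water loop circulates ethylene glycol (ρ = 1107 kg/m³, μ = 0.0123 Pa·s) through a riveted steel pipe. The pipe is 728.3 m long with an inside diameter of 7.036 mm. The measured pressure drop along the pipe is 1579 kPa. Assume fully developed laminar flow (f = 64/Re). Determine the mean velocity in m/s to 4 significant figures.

For laminar flow, f = 64/Re with Re = ρVD/μ, so Darcy-Weisbach reduces to ΔP = 32μLV/D². Solving for V: V = ΔP·D²/(32μL) = 1.579e+06·(0.007036)²/(32·0.0123·728.3) = 0.2727 m/s.
Check: Re = ρVD/μ = 1107·0.2727·0.007036/0.0123 = 172.7 < 2300, so the laminar assumption holds.

V ≈ 0.2727 m/s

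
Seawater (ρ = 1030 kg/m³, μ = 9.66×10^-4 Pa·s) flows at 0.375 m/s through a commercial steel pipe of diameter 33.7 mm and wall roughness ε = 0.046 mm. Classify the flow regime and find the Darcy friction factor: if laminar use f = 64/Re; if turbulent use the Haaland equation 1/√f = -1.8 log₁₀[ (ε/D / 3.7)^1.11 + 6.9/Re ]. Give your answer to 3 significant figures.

Re = ρVD/μ = 1030·0.375·0.0337/0.000966 = 1.347e+04.
Re > 4000 → turbulent. ε/D = 4.6e-05/0.0337 = 0.00136; Haaland: 1/√f = -1.8 log₁₀[0.000155 + 0.000512] = 5.717, so f = 0.0306.

f ≈ 0.0306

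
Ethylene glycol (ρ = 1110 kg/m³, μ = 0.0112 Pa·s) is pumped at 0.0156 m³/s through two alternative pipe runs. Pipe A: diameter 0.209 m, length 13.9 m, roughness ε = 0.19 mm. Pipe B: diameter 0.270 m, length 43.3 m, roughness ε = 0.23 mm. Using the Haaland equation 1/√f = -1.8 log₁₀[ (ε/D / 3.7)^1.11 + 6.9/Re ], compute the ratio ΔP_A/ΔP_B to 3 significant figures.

Pipe A: V = Q/A = 0.0156/0.03431 = 0.4547 m/s; Re = 9419; ε/D = 0.000909; Haaland → f = 0.03253; ΔP_A = f(L/D)(ρV²/2) = 248.3 Pa.
Pipe B: V = Q/A = 0.0156/0.05726 = 0.2725 m/s; Re = 7291; ε/D = 0.000852; Haaland → f = 0.03467; ΔP_B = f(L/D)(ρV²/2) = 229.1 Pa.
ΔP_A/ΔP_B = 248.3/229.1 = 1.08.

ΔP_A/ΔP_B ≈ 1.08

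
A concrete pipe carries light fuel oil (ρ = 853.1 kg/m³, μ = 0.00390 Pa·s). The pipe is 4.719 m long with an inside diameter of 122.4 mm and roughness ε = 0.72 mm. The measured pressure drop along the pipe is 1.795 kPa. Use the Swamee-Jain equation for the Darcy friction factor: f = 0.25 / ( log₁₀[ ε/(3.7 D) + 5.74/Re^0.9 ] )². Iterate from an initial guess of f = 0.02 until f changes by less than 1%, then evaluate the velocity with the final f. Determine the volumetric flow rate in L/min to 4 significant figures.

Rearranging Darcy-Weisbach: V = √(2·ΔP·D/(f·L·ρ)). With ε/D = 0.00072/0.1224 = 0.00588, iterate starting from f = 0.02:
  f = 0.02 → V = √(2·1795·0.1224/(0.02·4.719·853.1)) = 2.336 m/s; Re = ρVD/μ = 6.255e+04; f → 0.03357
  f = 0.03357 → V = 1.803 m/s; Re = 4.828e+04; f → 0.03398
  f = 0.03398 → V = 1.792 m/s; Re = 4.798e+04; f → 0.03399
Converged (Δf/f < 1%). With the final f = 0.03399: V = √(2·1795·0.1224/(0.03399·4.719·853.1)) = 1.792 m/s.
Q = V·A = 1.792·(π/4·0.1224²) = 0.02108 m³/s = 1265 L/min.

Q ≈ 1265 L/min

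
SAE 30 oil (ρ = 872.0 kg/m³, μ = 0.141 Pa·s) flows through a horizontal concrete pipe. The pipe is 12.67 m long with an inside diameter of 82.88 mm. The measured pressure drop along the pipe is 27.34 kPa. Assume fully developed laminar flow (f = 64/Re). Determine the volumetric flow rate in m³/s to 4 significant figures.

For laminar flow, f = 64/Re with Re = ρVD/μ, so Darcy-Weisbach reduces to ΔP = 32μLV/D². Solving for V: V = ΔP·D²/(32μL) = 2.734e+04·(0.08288)²/(32·0.141·12.67) = 3.285 m/s.
Check: Re = ρVD/μ = 872·3.285·0.08288/0.141 = 1684 < 2300, so the laminar assumption holds.
Q = V·A = 3.285·(π/4·0.08288²) = 0.01772 m³/s = 0.01772 m³/s.

Q ≈ 0.01772 m³/s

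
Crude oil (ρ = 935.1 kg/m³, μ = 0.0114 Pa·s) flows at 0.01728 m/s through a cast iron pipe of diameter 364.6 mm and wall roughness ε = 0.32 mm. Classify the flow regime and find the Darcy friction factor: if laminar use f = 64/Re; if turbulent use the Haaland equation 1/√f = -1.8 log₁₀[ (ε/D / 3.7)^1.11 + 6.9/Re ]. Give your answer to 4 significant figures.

f ≈ 0.1238

Re = ρVD/μ = 935.1·0.01728·0.3646/0.0114 = 516.8.
Re < 2300 → laminar, so f = 64/Re = 0.1238 (roughness is irrelevant in laminar flow).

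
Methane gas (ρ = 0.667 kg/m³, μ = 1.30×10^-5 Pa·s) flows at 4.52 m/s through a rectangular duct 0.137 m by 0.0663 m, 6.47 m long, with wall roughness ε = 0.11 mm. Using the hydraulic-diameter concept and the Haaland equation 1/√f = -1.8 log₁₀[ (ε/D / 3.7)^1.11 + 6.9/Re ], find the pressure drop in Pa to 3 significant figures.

ΔP ≈ 13.8 Pa

Hydraulic diameter D_h = 4A/P = 4·(0.137·0.0663)/(2·(0.137+0.0663)) = 0.03633/0.4066 = 0.08936 m.
Re = ρVD_h/μ = 0.667·4.52·0.08936/1.3e-05 = 2.072e+04.
ε/D_h = 0.00011/0.08936 = 0.00123; Haaland gives 1/√f = -1.8 log₁₀[0.000138+0.000333] = 5.989, so f = 0.02788.
ΔP = f(L/D_h)(ρV²/2) = 0.02788·6.47/0.08936·6.814 = 13.76 Pa.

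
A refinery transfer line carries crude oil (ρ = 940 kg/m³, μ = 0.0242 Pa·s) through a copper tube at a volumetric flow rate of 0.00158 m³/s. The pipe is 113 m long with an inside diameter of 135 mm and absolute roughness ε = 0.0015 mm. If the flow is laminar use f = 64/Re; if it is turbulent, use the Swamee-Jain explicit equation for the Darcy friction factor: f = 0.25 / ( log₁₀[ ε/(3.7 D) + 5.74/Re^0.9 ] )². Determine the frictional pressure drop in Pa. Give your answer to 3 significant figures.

ΔP ≈ 530 Pa

Cross-sectional area A = πD²/4 = π(0.135)²/4 = 0.01431 m²; mean velocity V = Q/A = 0.00158/0.01431 = 0.1104 m/s.
Reynolds number Re = ρVD/μ = 940 · 0.1104 · 0.135 / 0.0242 = 578.8.
Re < 2300 → laminar flow, so f = 64/Re = 64/578.8 = 0.1106 (the turbulent correlation is not needed).
Darcy-Weisbach: ΔP = f(L/D)(ρV²/2) = 0.1106·(113/0.135)·(940·0.1104²/2) = 0.1106·837·5.727 = 530 Pa.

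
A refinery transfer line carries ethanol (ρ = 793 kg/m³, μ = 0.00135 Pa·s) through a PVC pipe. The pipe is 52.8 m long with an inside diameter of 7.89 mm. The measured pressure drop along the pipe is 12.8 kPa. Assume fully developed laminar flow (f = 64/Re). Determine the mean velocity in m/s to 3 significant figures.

V ≈ 0.349 m/s

For laminar flow, f = 64/Re with Re = ρVD/μ, so Darcy-Weisbach reduces to ΔP = 32μLV/D². Solving for V: V = ΔP·D²/(32μL) = 1.28e+04·(0.00789)²/(32·0.00135·52.8) = 0.3493 m/s.
Check: Re = ρVD/μ = 793·0.3493·0.00789/0.00135 = 1619 < 2300, so the laminar assumption holds.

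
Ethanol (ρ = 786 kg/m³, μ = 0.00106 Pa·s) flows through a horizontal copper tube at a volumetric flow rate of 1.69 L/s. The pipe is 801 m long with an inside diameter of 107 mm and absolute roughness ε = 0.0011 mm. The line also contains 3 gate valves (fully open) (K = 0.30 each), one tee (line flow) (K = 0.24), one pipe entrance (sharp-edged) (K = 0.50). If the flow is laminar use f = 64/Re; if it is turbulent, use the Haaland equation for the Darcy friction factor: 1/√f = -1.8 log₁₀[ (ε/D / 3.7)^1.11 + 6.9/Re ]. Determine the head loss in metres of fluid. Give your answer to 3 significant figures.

h_f ≈ 0.377 m

Q = 1.69 L/s = 1.69/1000 = 0.00169 m³/s.
Cross-sectional area A = πD²/4 = π(0.107)²/4 = 0.008992 m²; mean velocity V = Q/A = 0.00169/0.008992 = 0.1879 m/s.
Reynolds number Re = ρVD/μ = 786 · 0.1879 · 0.107 / 0.00106 = 1.491e+04.
Re > 4000 → turbulent. Relative roughness ε/D = 1.1e-06/0.107 = 1.03e-05. Haaland: 1/√f = -1.8 log₁₀[(1.03e-05/3.7)^1.11 + 6.9/1.491e+04] = -1.8 log₁₀[6.8e-07 + 0.000463] = 6.001, so f = 0.02777.
Total minor-loss coefficient ΣK = 3·0.3 + 1·0.24 + 1·0.5 = 1.64.
ΔP = [f·L/D + ΣK]·(ρV²/2) = [0.02777·801/0.107 + 1.64]·(786·0.1879²/2) = [207.9 + 1.64]·13.88 = 2908 Pa.
Head loss h_f = ΔP/(ρg) = 2908/(786·9.81) = 0.377 m.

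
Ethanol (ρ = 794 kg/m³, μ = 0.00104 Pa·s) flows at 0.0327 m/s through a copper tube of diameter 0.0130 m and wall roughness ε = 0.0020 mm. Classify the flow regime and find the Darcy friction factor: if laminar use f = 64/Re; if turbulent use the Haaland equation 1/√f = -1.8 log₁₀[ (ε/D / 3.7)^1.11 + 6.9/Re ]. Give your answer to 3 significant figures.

f ≈ 0.197

Re = ρVD/μ = 794·0.0327·0.013/0.00104 = 324.5.
Re < 2300 → laminar, so f = 64/Re = 0.1972 (roughness is irrelevant in laminar flow).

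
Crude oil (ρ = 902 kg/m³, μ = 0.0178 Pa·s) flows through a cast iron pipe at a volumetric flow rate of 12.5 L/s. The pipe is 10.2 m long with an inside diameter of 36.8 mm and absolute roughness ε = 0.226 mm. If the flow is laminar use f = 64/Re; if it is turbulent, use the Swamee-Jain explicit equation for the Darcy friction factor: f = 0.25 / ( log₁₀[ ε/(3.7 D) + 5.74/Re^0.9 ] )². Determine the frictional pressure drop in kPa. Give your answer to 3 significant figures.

ΔP ≈ 626 kPa

Q = 12.5 L/s = 12.5/1000 = 0.0125 m³/s.
Cross-sectional area A = πD²/4 = π(0.0368)²/4 = 0.001064 m²; mean velocity V = Q/A = 0.0125/0.001064 = 11.75 m/s.
Reynolds number Re = ρVD/μ = 902 · 11.75 · 0.0368 / 0.0178 = 2.192e+04.
Re > 4000 → turbulent. Relative roughness ε/D = 0.000226/0.0368 = 0.00614. Swamee-Jain: f = 0.25/(log₁₀[0.00614/3.7 + 5.74/2.192e+04^0.9])² = 0.25/(log₁₀[0.00166 + 0.000712])² = 0.25/(-2.625)² = 0.03628.
Darcy-Weisbach: ΔP = f(L/D)(ρV²/2) = 0.03628·(10.2/0.0368)·(902·11.75²/2) = 0.03628·277.2·6.229e+04 = 6.264e+05 Pa.
ΔP = 6.264e+05 Pa = 626 kPa.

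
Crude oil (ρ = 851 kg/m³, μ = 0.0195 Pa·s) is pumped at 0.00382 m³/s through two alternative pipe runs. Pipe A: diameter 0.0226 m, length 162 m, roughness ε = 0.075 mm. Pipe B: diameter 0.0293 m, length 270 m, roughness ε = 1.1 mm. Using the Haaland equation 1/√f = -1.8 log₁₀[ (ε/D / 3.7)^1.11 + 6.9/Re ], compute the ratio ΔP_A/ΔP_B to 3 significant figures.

ΔP_A/ΔP_B ≈ 1.18

Pipe A: V = Q/A = 0.00382/0.0004011 = 9.523 m/s; Re = 9392; ε/D = 0.00332; Haaland → f = 0.03572; ΔP_A = f(L/D)(ρV²/2) = 9.879e+06 Pa.
Pipe B: V = Q/A = 0.00382/0.0006743 = 5.665 m/s; Re = 7244; ε/D = 0.0375; Haaland → f = 0.06676; ΔP_B = f(L/D)(ρV²/2) = 8.402e+06 Pa.
ΔP_A/ΔP_B = 9.879e+06/8.402e+06 = 1.18.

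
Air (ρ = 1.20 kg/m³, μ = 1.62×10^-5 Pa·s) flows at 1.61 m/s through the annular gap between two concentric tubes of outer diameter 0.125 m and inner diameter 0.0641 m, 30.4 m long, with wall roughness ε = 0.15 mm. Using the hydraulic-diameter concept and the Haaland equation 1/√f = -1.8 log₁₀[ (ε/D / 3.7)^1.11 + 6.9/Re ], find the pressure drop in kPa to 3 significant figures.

ΔP ≈ 0.0284 kPa

Hydraulic diameter D_h = 4A/P = D_o - D_i = 0.125 - 0.0641 = 0.0609 m.
Re = ρVD_h/μ = 1.2·1.61·0.0609/1.62e-05 = 7263.
ε/D_h = 0.00015/0.0609 = 0.00246; Haaland gives 1/√f = -1.8 log₁₀[0.000298+0.00095] = 5.227, so f = 0.0366.
ΔP = f(L/D_h)(ρV²/2) = 0.0366·30.4/0.0609·1.555 = 28.42 Pa.
ΔP = 0.0284 kPa.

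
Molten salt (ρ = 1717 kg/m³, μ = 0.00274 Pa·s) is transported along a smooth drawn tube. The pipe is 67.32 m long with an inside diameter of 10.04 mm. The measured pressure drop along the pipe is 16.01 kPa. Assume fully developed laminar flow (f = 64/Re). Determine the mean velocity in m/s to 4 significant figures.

V ≈ 0.2734 m/s

For laminar flow, f = 64/Re with Re = ρVD/μ, so Darcy-Weisbach reduces to ΔP = 32μLV/D². Solving for V: V = ΔP·D²/(32μL) = 1.601e+04·(0.01004)²/(32·0.00274·67.32) = 0.2734 m/s.
Check: Re = ρVD/μ = 1717·0.2734·0.01004/0.00274 = 1720 < 2300, so the laminar assumption holds.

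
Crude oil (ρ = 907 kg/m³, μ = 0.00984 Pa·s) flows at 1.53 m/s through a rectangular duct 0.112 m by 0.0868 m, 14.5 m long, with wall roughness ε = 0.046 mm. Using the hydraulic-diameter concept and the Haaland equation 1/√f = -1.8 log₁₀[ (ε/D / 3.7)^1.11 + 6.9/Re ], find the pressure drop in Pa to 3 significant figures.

Hydraulic diameter D_h = 4A/P = 4·(0.112·0.0868)/(2·(0.112+0.0868)) = 0.03889/0.3976 = 0.0978 m.
Re = ρVD_h/μ = 907·1.53·0.0978/0.00984 = 1.379e+04.
ε/D_h = 4.6e-05/0.0978 = 0.00047; Haaland gives 1/√f = -1.8 log₁₀[4.74e-05+0.0005] = 5.871, so f = 0.02901.
ΔP = f(L/D_h)(ρV²/2) = 0.02901·14.5/0.0978·1062 = 4567 Pa.

ΔP ≈ 4570 Pa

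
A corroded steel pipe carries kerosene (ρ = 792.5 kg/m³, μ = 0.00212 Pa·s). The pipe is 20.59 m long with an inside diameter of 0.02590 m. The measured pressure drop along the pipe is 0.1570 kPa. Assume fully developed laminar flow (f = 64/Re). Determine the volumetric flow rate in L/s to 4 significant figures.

Q ≈ 0.03972 L/s

For laminar flow, f = 64/Re with Re = ρVD/μ, so Darcy-Weisbach reduces to ΔP = 32μLV/D². Solving for V: V = ΔP·D²/(32μL) = 157·(0.0259)²/(32·0.00212·20.59) = 0.0754 m/s.
Check: Re = ρVD/μ = 792.5·0.0754·0.0259/0.00212 = 730 < 2300, so the laminar assumption holds.
Q = V·A = 0.0754·(π/4·0.0259²) = 3.972e-05 m³/s = 0.03972 L/s.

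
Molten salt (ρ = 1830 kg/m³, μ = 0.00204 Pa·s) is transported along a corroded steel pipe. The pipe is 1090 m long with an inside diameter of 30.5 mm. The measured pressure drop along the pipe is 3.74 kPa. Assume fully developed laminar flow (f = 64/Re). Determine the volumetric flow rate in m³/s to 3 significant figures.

For laminar flow, f = 64/Re with Re = ρVD/μ, so Darcy-Weisbach reduces to ΔP = 32μLV/D². Solving for V: V = ΔP·D²/(32μL) = 3740·(0.0305)²/(32·0.00204·1090) = 0.0489 m/s.
Check: Re = ρVD/μ = 1830·0.0489·0.0305/0.00204 = 1338 < 2300, so the laminar assumption holds.
Q = V·A = 0.0489·(π/4·0.0305²) = 3.572e-05 m³/s = 3.57×10^-5 m³/s.

Q ≈ 3.57×10^-5 m³/s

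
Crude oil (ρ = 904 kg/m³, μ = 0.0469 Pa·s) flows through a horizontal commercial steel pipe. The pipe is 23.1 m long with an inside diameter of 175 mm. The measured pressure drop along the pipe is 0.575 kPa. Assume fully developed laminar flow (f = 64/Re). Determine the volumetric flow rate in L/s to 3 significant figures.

Q ≈ 12.2 L/s

For laminar flow, f = 64/Re with Re = ρVD/μ, so Darcy-Weisbach reduces to ΔP = 32μLV/D². Solving for V: V = ΔP·D²/(32μL) = 575·(0.175)²/(32·0.0469·23.1) = 0.5079 m/s.
Check: Re = ρVD/μ = 904·0.5079·0.175/0.0469 = 1713 < 2300, so the laminar assumption holds.
Q = V·A = 0.5079·(π/4·0.175²) = 0.01222 m³/s = 12.2 L/s.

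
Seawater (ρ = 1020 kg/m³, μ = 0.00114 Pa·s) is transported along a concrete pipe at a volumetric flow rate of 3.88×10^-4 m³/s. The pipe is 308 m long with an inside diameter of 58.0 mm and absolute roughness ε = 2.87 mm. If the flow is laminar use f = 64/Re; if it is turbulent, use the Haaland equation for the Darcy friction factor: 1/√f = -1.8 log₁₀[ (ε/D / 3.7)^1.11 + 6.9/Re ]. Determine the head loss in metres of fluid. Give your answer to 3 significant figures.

Cross-sectional area A = πD²/4 = π(0.058)²/4 = 0.002642 m²; mean velocity V = Q/A = 0.000388/0.002642 = 0.1469 m/s.
Reynolds number Re = ρVD/μ = 1020 · 0.1469 · 0.058 / 0.00114 = 7621.
Re > 4000 → turbulent. Relative roughness ε/D = 0.00287/0.058 = 0.0495. Haaland: 1/√f = -1.8 log₁₀[(0.0495/3.7)^1.11 + 6.9/7621] = -1.8 log₁₀[0.00832 + 0.000905] = 3.663, so f = 0.07453.
Darcy-Weisbach: ΔP = f(L/D)(ρV²/2) = 0.07453·(308/0.058)·(1020·0.1469²/2) = 0.07453·5310·11 = 4353 Pa.
Head loss h_f = ΔP/(ρg) = 4353/(1020·9.81) = 0.435 m.

h_f ≈ 0.435 m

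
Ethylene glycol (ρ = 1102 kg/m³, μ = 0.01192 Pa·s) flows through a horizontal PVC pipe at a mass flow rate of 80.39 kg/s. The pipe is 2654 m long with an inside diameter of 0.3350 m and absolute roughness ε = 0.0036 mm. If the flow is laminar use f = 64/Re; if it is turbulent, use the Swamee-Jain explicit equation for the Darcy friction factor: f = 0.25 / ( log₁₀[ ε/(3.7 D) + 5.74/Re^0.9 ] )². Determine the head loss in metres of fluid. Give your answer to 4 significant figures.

h_f ≈ 6.723 m

A = πD²/4 = π(0.335)²/4 = 0.08814 m²; mean velocity V = ṁ/(ρA) = 80.39/(1102 · 0.08814) = 0.8276 m/s.
Reynolds number Re = ρVD/μ = 1102 · 0.8276 · 0.335 / 0.0119 = 2.563e+04.
Re > 4000 → turbulent. Relative roughness ε/D = 3.6e-06/0.335 = 1.07e-05. Swamee-Jain: f = 0.25/(log₁₀[1.07e-05/3.7 + 5.74/2.563e+04^0.9])² = 0.25/(log₁₀[2.9e-06 + 0.000618])² = 0.25/(-3.207)² = 0.02431.
Darcy-Weisbach: ΔP = f(L/D)(ρV²/2) = 0.02431·(2654/0.335)·(1102·0.8276²/2) = 0.02431·7922·377.4 = 7.268e+04 Pa.
Head loss h_f = ΔP/(ρg) = 7.268e+04/(1102·9.81) = 6.723 m.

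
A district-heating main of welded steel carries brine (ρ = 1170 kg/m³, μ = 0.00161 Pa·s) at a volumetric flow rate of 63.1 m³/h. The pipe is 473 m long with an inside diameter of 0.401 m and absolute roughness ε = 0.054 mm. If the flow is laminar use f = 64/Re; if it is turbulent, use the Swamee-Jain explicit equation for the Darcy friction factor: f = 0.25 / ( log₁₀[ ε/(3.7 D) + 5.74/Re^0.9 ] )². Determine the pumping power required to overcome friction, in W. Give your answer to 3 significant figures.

Q = 63.1 m³/h = 63.1/3600 = 0.01753 m³/s.
Cross-sectional area A = πD²/4 = π(0.401)²/4 = 0.1263 m²; mean velocity V = Q/A = 0.01753/0.1263 = 0.1388 m/s.
Reynolds number Re = ρVD/μ = 1170 · 0.1388 · 0.401 / 0.00161 = 4.044e+04.
Re > 4000 → turbulent. Relative roughness ε/D = 5.4e-05/0.401 = 0.000135. Swamee-Jain: f = 0.25/(log₁₀[0.000135/3.7 + 5.74/4.044e+04^0.9])² = 0.25/(log₁₀[3.64e-05 + 0.00041])² = 0.25/(-3.35)² = 0.02227.
Darcy-Weisbach: ΔP = f(L/D)(ρV²/2) = 0.02227·(473/0.401)·(1170·0.1388²/2) = 0.02227·1180·11.27 = 296 Pa.
Pumping power P = QΔP = 0.01753·296 = 5.189 W = 5.19 W.

P ≈ 5.19 W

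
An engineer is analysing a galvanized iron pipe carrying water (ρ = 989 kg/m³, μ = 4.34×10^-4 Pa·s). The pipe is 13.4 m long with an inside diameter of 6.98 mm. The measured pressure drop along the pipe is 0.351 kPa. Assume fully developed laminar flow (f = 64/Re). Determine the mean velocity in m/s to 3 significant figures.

For laminar flow, f = 64/Re with Re = ρVD/μ, so Darcy-Weisbach reduces to ΔP = 32μLV/D². Solving for V: V = ΔP·D²/(32μL) = 351·(0.00698)²/(32·0.000434·13.4) = 0.09189 m/s.
Check: Re = ρVD/μ = 989·0.09189·0.00698/0.000434 = 1462 < 2300, so the laminar assumption holds.

V ≈ 0.0919 m/s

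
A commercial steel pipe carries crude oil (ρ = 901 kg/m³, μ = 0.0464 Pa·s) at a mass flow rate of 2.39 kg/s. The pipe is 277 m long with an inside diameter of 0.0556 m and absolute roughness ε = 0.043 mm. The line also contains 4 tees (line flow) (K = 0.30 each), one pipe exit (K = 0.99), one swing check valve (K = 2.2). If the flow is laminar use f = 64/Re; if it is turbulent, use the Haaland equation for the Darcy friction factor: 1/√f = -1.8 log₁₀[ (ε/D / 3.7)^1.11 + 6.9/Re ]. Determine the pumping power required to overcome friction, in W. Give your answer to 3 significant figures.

A = πD²/4 = π(0.0556)²/4 = 0.002428 m²; mean velocity V = ṁ/(ρA) = 2.39/(901 · 0.002428) = 1.093 m/s.
Reynolds number Re = ρVD/μ = 901 · 1.093 · 0.0556 / 0.0464 = 1180.
Re < 2300 → laminar flow, so f = 64/Re = 64/1180 = 0.05426 (the turbulent correlation is not needed).
Total minor-loss coefficient ΣK = 4·0.3 + 1·0.99 + 1·2.2 = 4.39.
ΔP = [f·L/D + ΣK]·(ρV²/2) = [0.05426·277/0.0556 + 4.39]·(901·1.093²/2) = [270.3 + 4.39]·537.7 = 1.477e+05 Pa.
Q = ṁ/ρ = 2.39/901 = 0.002653 m³/s.
Pumping power P = QΔP = 0.002653·1.477e+05 = 391.8 W = 392 W.

P ≈ 392 W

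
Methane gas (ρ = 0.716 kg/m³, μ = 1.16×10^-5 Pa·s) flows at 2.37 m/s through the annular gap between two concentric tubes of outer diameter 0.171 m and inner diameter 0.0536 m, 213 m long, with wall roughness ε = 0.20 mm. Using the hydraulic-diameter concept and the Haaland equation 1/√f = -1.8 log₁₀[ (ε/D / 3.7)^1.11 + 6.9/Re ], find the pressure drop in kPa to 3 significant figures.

ΔP ≈ 0.108 kPa

Hydraulic diameter D_h = 4A/P = D_o - D_i = 0.171 - 0.0536 = 0.1174 m.
Re = ρVD_h/μ = 0.716·2.37·0.1174/1.16e-05 = 1.717e+04.
ε/D_h = 0.0002/0.1174 = 0.0017; Haaland gives 1/√f = -1.8 log₁₀[0.000198+0.000402] = 5.8, so f = 0.02973.
ΔP = f(L/D_h)(ρV²/2) = 0.02973·213/0.1174·2.011 = 108.5 Pa.
ΔP = 0.108 kPa.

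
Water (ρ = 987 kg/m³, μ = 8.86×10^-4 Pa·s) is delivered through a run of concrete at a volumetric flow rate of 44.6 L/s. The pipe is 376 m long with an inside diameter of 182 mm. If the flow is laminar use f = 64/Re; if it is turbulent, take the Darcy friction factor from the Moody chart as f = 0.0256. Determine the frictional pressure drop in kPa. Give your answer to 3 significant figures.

ΔP ≈ 76.7 kPa

Q = 44.6 L/s = 44.6/1000 = 0.0446 m³/s.
Cross-sectional area A = πD²/4 = π(0.182)²/4 = 0.02602 m²; mean velocity V = Q/A = 0.0446/0.02602 = 1.714 m/s.
Reynolds number Re = ρVD/μ = 987 · 1.714 · 0.182 / 0.000886 = 3.476e+05.
Re > 4000 → turbulent; use the Moody-chart value f = 0.0256.
Darcy-Weisbach: ΔP = f(L/D)(ρV²/2) = 0.0256·(376/0.182)·(987·1.714²/2) = 0.0256·2066·1450 = 7.671e+04 Pa.
ΔP = 7.671e+04 Pa = 76.7 kPa.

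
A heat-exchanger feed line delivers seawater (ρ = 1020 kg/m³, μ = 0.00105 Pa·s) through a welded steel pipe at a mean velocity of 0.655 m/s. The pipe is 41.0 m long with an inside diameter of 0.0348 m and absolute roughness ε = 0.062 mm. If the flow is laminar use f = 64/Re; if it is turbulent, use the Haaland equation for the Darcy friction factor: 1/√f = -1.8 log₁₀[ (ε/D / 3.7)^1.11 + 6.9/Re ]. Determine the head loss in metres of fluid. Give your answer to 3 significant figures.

h_f ≈ 0.737 m

Reynolds number Re = ρVD/μ = 1020 · 0.655 · 0.0348 / 0.00105 = 2.214e+04.
Re > 4000 → turbulent. Relative roughness ε/D = 6.2e-05/0.0348 = 0.00178. Haaland: 1/√f = -1.8 log₁₀[(0.00178/3.7)^1.11 + 6.9/2.214e+04] = -1.8 log₁₀[0.000208 + 0.000312] = 5.912, so f = 0.02861.
Darcy-Weisbach: ΔP = f(L/D)(ρV²/2) = 0.02861·(41/0.0348)·(1020·0.655²/2) = 0.02861·1178·218.8 = 7375 Pa.
Head loss h_f = ΔP/(ρg) = 7375/(1020·9.81) = 0.737 m.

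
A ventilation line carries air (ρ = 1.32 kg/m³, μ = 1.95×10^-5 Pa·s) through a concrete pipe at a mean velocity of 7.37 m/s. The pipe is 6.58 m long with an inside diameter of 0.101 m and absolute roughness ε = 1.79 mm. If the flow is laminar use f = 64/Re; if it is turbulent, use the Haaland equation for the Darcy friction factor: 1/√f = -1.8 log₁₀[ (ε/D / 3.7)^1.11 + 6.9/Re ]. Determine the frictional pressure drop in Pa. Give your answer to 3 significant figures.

ΔP ≈ 111 Pa

Reynolds number Re = ρVD/μ = 1.32 · 7.37 · 0.101 / 1.95e-05 = 5.039e+04.
Re > 4000 → turbulent. Relative roughness ε/D = 0.00179/0.101 = 0.0177. Haaland: 1/√f = -1.8 log₁₀[(0.0177/3.7)^1.11 + 6.9/5.039e+04] = -1.8 log₁₀[0.00266 + 0.000137] = 4.595, so f = 0.04735.
Darcy-Weisbach: ΔP = f(L/D)(ρV²/2) = 0.04735·(6.58/0.101)·(1.32·7.37²/2) = 0.04735·65.15·35.85 = 110.6 Pa.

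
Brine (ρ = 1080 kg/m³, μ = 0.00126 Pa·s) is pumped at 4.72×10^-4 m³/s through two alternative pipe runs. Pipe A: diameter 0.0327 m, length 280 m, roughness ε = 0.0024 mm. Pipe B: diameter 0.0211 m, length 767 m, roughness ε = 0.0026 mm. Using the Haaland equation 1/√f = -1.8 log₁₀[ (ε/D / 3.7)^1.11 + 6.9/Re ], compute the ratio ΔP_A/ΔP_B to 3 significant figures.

ΔP_A/ΔP_B ≈ 0.0453

Pipe A: V = Q/A = 0.000472/0.0008398 = 0.562 m/s; Re = 1.575e+04; ε/D = 7.34e-05; Haaland → f = 0.02746; ΔP_A = f(L/D)(ρV²/2) = 4.011e+04 Pa.
Pipe B: V = Q/A = 0.000472/0.0003497 = 1.35 m/s; Re = 2.441e+04; ε/D = 0.000123; Haaland → f = 0.02473; ΔP_B = f(L/D)(ρV²/2) = 8.846e+05 Pa.
ΔP_A/ΔP_B = 4.011e+04/8.846e+05 = 0.0453.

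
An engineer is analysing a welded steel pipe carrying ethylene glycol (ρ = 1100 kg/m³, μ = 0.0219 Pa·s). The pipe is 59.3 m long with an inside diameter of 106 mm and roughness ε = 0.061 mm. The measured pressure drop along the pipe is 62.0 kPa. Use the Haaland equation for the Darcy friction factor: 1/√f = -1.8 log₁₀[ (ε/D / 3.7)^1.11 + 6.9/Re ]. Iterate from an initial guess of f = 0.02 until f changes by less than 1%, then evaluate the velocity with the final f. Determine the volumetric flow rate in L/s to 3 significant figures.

Q ≈ 23.2 L/s

Rearranging Darcy-Weisbach: V = √(2·ΔP·D/(f·L·ρ)). With ε/D = 6.1e-05/0.106 = 0.000575, iterate starting from f = 0.02:
  f = 0.02 → V = √(2·6.2e+04·0.106/(0.02·59.3·1100)) = 3.174 m/s; Re = ρVD/μ = 1.69e+04; f → 0.02783
  f = 0.02783 → V = 2.691 m/s; Re = 1.433e+04; f → 0.02892
  f = 0.02892 → V = 2.64 m/s; Re = 1.405e+04; f → 0.02905
Converged (Δf/f < 1%). With the final f = 0.02905: V = √(2·6.2e+04·0.106/(0.02905·59.3·1100)) = 2.634 m/s.
Q = V·A = 2.634·(π/4·0.106²) = 0.02324 m³/s = 23.2 L/s.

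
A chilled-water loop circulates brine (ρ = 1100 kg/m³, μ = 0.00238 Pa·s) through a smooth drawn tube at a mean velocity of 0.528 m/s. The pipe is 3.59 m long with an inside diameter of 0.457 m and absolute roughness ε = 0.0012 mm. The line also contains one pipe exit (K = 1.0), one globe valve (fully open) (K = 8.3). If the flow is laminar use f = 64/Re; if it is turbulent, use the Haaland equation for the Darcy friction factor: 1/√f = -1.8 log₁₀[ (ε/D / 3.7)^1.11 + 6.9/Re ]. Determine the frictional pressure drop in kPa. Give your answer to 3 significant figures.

ΔP ≈ 1.45 kPa

Reynolds number Re = ρVD/μ = 1100 · 0.528 · 0.457 / 0.00238 = 1.115e+05.
Re > 4000 → turbulent. Relative roughness ε/D = 1.2e-06/0.457 = 2.63e-06. Haaland: 1/√f = -1.8 log₁₀[(2.63e-06/3.7)^1.11 + 6.9/1.115e+05] = -1.8 log₁₀[1.5e-07 + 6.19e-05] = 7.573, so f = 0.01743.
Total minor-loss coefficient ΣK = 1·1 + 1·8.3 = 9.3.
ΔP = [f·L/D + ΣK]·(ρV²/2) = [0.01743·3.59/0.457 + 9.3]·(1100·0.528²/2) = [0.137 + 9.3]·153.3 = 1447 Pa.
ΔP = 1447 Pa = 1.45 kPa.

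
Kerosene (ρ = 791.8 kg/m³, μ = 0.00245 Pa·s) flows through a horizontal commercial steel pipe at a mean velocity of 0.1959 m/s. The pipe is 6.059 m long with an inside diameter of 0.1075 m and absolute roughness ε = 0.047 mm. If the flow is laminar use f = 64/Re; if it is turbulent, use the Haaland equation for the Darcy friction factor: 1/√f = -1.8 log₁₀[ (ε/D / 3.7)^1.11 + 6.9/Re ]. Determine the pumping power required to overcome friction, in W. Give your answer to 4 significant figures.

Reynolds number Re = ρVD/μ = 791.8 · 0.1959 · 0.1075 / 0.00245 = 6806.
Re > 4000 → turbulent. Relative roughness ε/D = 4.7e-05/0.1075 = 0.000437. Haaland: 1/√f = -1.8 log₁₀[(0.000437/3.7)^1.11 + 6.9/6806] = -1.8 log₁₀[4.37e-05 + 0.00101] = 5.356, so f = 0.03486.
Darcy-Weisbach: ΔP = f(L/D)(ρV²/2) = 0.03486·(6.059/0.1075)·(791.8·0.1959²/2) = 0.03486·56.36·15.19 = 29.85 Pa.
Q = V·A = 0.1959·0.009076 = 0.001778 m³/s.
Pumping power P = QΔP = 0.001778·29.85 = 0.053071 W = 0.05307 W.

P ≈ 0.05307 W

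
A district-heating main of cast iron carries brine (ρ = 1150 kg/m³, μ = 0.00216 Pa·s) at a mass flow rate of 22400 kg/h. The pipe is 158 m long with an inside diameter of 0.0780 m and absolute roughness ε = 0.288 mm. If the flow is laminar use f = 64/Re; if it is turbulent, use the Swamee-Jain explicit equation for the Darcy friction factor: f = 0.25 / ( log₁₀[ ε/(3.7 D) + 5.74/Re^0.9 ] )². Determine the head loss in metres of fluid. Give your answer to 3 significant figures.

h_f ≈ 4.02 m

ṁ = 22400 kg/h = 22400/3600 = 6.222 kg/s.
A = πD²/4 = π(0.078)²/4 = 0.004778 m²; mean velocity V = ṁ/(ρA) = 6.222/(1150 · 0.004778) = 1.132 m/s.
Reynolds number Re = ρVD/μ = 1150 · 1.132 · 0.078 / 0.00216 = 4.702e+04.
Re > 4000 → turbulent. Relative roughness ε/D = 0.000288/0.078 = 0.00369. Swamee-Jain: f = 0.25/(log₁₀[0.00369/3.7 + 5.74/4.702e+04^0.9])² = 0.25/(log₁₀[0.000998 + 0.000358])² = 0.25/(-2.868)² = 0.0304.
Darcy-Weisbach: ΔP = f(L/D)(ρV²/2) = 0.0304·(158/0.078)·(1150·1.132²/2) = 0.0304·2026·737.2 = 4.54e+04 Pa.
Head loss h_f = ΔP/(ρg) = 4.54e+04/(1150·9.81) = 4.02 m.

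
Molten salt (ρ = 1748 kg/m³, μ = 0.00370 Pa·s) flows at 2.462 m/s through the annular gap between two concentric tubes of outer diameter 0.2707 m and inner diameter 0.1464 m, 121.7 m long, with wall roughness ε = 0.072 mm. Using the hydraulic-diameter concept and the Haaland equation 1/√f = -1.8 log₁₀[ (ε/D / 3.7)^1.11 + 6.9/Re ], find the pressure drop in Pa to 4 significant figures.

Hydraulic diameter D_h = 4A/P = D_o - D_i = 0.2707 - 0.1464 = 0.1243 m.
Re = ρVD_h/μ = 1748·2.462·0.1243/0.0037 = 1.446e+05.
ε/D_h = 7.2e-05/0.1243 = 0.000579; Haaland gives 1/√f = -1.8 log₁₀[5.97e-05+4.77e-05] = 7.144, so f = 0.01959.
ΔP = f(L/D_h)(ρV²/2) = 0.01959·121.7/0.1243·5298 = 1.016e+05 Pa.

ΔP ≈ 101600 Pa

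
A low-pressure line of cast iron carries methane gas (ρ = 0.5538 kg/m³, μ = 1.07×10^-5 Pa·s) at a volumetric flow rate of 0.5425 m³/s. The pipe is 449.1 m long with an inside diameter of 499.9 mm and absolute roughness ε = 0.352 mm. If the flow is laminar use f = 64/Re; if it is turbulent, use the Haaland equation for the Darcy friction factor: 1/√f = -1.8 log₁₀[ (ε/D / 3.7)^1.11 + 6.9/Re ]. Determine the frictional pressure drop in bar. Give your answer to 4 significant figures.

Cross-sectional area A = πD²/4 = π(0.4999)²/4 = 0.1963 m²; mean velocity V = Q/A = 0.5425/0.1963 = 2.764 m/s.
Reynolds number Re = ρVD/μ = 0.5538 · 2.764 · 0.4999 / 1.07e-05 = 7.151e+04.
Re > 4000 → turbulent. Relative roughness ε/D = 0.000352/0.4999 = 0.000704. Haaland: 1/√f = -1.8 log₁₀[(0.000704/3.7)^1.11 + 6.9/7.151e+04] = -1.8 log₁₀[7.42e-05 + 9.65e-05] = 6.782, so f = 0.02174.
Darcy-Weisbach: ΔP = f(L/D)(ρV²/2) = 0.02174·(449.1/0.4999)·(0.5538·2.764²/2) = 0.02174·898.4·2.115 = 41.32 Pa.
ΔP = 41.32 Pa = 4.132×10^-4 bar.

ΔP ≈ 4.132×10^-4 bar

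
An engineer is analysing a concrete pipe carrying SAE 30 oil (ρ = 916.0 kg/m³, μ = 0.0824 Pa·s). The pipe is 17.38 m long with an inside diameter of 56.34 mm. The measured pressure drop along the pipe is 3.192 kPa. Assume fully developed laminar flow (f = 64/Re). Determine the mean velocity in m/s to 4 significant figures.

For laminar flow, f = 64/Re with Re = ρVD/μ, so Darcy-Weisbach reduces to ΔP = 32μLV/D². Solving for V: V = ΔP·D²/(32μL) = 3192·(0.05634)²/(32·0.0824·17.38) = 0.2211 m/s.
Check: Re = ρVD/μ = 916·0.2211·0.05634/0.0824 = 138.5 < 2300, so the laminar assumption holds.

V ≈ 0.2211 m/s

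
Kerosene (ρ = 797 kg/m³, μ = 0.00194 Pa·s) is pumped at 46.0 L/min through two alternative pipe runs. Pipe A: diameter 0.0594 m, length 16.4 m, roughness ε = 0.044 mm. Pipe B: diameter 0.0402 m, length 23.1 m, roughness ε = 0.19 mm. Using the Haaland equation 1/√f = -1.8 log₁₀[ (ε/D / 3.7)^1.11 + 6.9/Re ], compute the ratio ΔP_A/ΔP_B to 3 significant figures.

Pipe A: V = Q/A = 0.0007667/0.002771 = 0.2767 m/s; Re = 6751; ε/D = 0.000741; Haaland → f = 0.03526; ΔP_A = f(L/D)(ρV²/2) = 297 Pa.
Pipe B: V = Q/A = 0.0007667/0.001269 = 0.604 m/s; Re = 9976; ε/D = 0.00473; Haaland → f = 0.0371; ΔP_B = f(L/D)(ρV²/2) = 3100 Pa.
ΔP_A/ΔP_B = 297/3100 = 0.0958.

ΔP_A/ΔP_B ≈ 0.0958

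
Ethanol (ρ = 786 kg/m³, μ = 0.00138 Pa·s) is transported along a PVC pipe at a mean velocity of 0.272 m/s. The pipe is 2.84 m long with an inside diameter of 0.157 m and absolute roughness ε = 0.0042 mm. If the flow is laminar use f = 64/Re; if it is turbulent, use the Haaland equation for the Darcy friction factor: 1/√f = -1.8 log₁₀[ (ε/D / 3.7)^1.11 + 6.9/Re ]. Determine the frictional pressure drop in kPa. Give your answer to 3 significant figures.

ΔP ≈ 0.0129 kPa

Reynolds number Re = ρVD/μ = 786 · 0.272 · 0.157 / 0.00138 = 2.432e+04.
Re > 4000 → turbulent. Relative roughness ε/D = 4.2e-06/0.157 = 2.68e-05. Haaland: 1/√f = -1.8 log₁₀[(2.68e-05/3.7)^1.11 + 6.9/2.432e+04] = -1.8 log₁₀[1.97e-06 + 0.000284] = 6.379, so f = 0.02457.
Darcy-Weisbach: ΔP = f(L/D)(ρV²/2) = 0.02457·(2.84/0.157)·(786·0.272²/2) = 0.02457·18.09·29.08 = 12.92 Pa.
ΔP = 12.92 Pa = 0.0129 kPa.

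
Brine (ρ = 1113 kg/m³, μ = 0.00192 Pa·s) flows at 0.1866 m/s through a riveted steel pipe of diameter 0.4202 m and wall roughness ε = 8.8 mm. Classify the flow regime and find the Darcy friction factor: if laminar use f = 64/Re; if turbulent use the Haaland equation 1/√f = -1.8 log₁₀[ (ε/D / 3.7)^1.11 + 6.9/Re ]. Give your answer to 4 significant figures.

f ≈ 0.05042

Re = ρVD/μ = 1113·0.1866·0.4202/0.00192 = 4.545e+04.
Re > 4000 → turbulent. ε/D = 0.0088/0.4202 = 0.0209; Haaland: 1/√f = -1.8 log₁₀[0.0032 + 0.000152] = 4.454, so f = 0.05042.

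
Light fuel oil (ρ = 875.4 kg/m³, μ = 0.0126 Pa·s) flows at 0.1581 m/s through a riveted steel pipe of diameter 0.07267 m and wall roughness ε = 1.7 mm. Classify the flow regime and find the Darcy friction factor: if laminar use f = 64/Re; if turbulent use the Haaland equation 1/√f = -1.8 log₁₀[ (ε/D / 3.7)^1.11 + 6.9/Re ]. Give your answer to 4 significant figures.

Re = ρVD/μ = 875.4·0.1581·0.07267/0.0126 = 798.2.
Re < 2300 → laminar, so f = 64/Re = 0.08018 (roughness is irrelevant in laminar flow).

f ≈ 0.08018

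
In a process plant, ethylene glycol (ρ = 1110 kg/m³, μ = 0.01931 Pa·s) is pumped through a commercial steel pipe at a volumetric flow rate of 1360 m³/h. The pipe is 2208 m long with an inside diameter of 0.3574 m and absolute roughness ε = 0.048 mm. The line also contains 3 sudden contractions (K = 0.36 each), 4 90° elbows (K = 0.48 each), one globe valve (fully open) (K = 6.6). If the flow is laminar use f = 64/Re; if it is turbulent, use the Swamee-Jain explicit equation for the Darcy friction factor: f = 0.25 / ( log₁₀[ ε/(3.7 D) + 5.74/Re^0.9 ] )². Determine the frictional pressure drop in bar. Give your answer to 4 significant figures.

ΔP ≈ 10.26 bar

Q = 1360 m³/h = 1360/3600 = 0.3778 m³/s.
Cross-sectional area A = πD²/4 = π(0.3574)²/4 = 0.1003 m²; mean velocity V = Q/A = 0.3778/0.1003 = 3.766 m/s.
Reynolds number Re = ρVD/μ = 1110 · 3.766 · 0.3574 / 0.0193 = 7.736e+04.
Re > 4000 → turbulent. Relative roughness ε/D = 4.8e-05/0.3574 = 0.000134. Swamee-Jain: f = 0.25/(log₁₀[0.000134/3.7 + 5.74/7.736e+04^0.9])² = 0.25/(log₁₀[3.63e-05 + 0.000229])² = 0.25/(-3.577)² = 0.01954.
Total minor-loss coefficient ΣK = 3·0.36 + 4·0.48 + 1·6.6 = 9.6.
ΔP = [f·L/D + ΣK]·(ρV²/2) = [0.01954·2208/0.3574 + 9.6]·(1110·3.766²/2) = [120.7 + 9.6]·7870 = 1.026e+06 Pa.
ΔP = 1.026e+06 Pa = 10.26 bar.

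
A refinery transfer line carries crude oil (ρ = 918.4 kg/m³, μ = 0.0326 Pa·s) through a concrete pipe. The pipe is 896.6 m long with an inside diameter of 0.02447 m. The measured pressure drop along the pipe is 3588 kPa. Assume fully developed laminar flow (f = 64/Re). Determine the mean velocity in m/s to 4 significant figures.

V ≈ 2.297 m/s

For laminar flow, f = 64/Re with Re = ρVD/μ, so Darcy-Weisbach reduces to ΔP = 32μLV/D². Solving for V: V = ΔP·D²/(32μL) = 3.588e+06·(0.02447)²/(32·0.0326·896.6) = 2.297 m/s.
Check: Re = ρVD/μ = 918.4·2.297·0.02447/0.0326 = 1583 < 2300, so the laminar assumption holds.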